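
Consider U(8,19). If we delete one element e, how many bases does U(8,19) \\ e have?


Deleting e from U(8,19) gives U(8,18) since n > r.
Bases of U(8,18) = (18 choose 8) = 43758.

43758


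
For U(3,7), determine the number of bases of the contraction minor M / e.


Contracting e from U(3,7) gives U(2,6).
Bases of U(2,6) = (6 choose 2) = 15.

15


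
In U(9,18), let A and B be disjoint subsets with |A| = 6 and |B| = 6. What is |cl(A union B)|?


|A union B| = 6 + 6 = 12 (disjoint).
In U(9,18), cl(S) = S if |S| < 9, else cl(S) = E.
Since 12 >= 9, cl(A union B) = E.
|cl(A union B)| = 18.

18


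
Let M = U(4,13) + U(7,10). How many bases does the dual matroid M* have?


(M1+M2)* = M1* + M2*.
M1* = U(9,13), bases: C(13,9) = 715.
M2* = U(3,10), bases: C(10,3) = 120.
|B(M*)| = 715 * 120 = 85800.

85800


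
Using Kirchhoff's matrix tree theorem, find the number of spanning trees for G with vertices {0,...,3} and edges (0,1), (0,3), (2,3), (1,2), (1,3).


By Kirchhoff's matrix tree theorem, the number of spanning trees equals
the determinant of any cofactor of the Laplacian matrix L.
G has 4 vertices and 5 edges.
Computing the (3 x 3) cofactor determinant gives 8.

8


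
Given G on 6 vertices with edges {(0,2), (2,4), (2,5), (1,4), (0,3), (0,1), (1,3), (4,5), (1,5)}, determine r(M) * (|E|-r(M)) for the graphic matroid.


r(M) = |V| - c = 6 - 1 = 5.
nullity = |E| - r(M) = 9 - 5 = 4.
Product = 5 * 4 = 20.

20


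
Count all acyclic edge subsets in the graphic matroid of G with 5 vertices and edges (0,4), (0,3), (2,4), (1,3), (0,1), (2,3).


An independent set in a graphic matroid is an acyclic edge subset.
G has 5 vertices and 6 edges.
Enumerate all 2^6 = 64 subsets, checking for acyclicity.
Total independent sets = 52.

52


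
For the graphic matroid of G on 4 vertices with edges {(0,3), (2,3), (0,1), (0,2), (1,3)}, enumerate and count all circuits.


A circuit in a graphic matroid = edge set of a simple cycle.
G has 4 vertices and 5 edges.
Enumerating all minimal edge subsets forming cycles...
Total circuits found: 3.

3


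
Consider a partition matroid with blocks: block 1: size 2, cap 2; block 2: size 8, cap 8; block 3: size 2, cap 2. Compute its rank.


Rank of a partition matroid = sum of min(|Si|, ci) for each block.
= min(2,2) + min(8,8) + min(2,2)
= 2 + 8 + 2
= 12.

12


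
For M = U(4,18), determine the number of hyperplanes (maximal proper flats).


Hyperplanes of U(4,18) are flats of rank 3.
In a uniform matroid, these are exactly the (3)-element subsets.
Count = C(18,3) = (18 * 17 * 16) / (1 * 2 * 3) = 816.

816


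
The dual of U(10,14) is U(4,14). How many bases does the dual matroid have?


The dual of U(r,n) is U(n-r, n) = U(4,14).
Bases of U(4,14) are all (4)-element subsets.
|B(M*)| = C(14,4) = (14 * 13 * 12 * 11) / (1 * 2 * 3 * 4) = 1001.

1001


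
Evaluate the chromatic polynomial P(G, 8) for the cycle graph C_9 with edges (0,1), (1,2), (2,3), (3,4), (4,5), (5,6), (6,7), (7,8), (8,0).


P(C_9, k) = (k-1)^9 + (-1)^9*(k-1).
P(8) = (7)^9 - 7
= 40353607 - 7 = 40353600.

40353600


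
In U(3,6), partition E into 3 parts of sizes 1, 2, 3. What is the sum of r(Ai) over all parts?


r(Ai) = min(|Ai|, 3) for each part.
Sum = min(1,3) + min(2,3) + min(3,3)
    = 1 + 2 + 3
    = 6.

6


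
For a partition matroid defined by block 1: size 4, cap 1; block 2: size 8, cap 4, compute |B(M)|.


A basis picks exactly ci elements from block i.
Number of bases = product of C(|Si|, ci).
= C(4,1) * C(8,4)
= 4 * 70
= 280.

280


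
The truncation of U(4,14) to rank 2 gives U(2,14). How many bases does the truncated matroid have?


Truncating U(4,14) to rank 2 gives U(2,14).
Bases of U(2,14) are all 2-element subsets of 14 elements.
Number of bases = C(14,2) = 14! / (2! * 12!) = 91.

91


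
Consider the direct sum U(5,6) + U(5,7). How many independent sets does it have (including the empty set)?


For a direct sum, |I(M1+M2)| = |I(M1)| * |I(M2)|.
|I(U(5,6))| = sum C(6,k) for k=0..5 = 63.
|I(U(5,7))| = sum C(7,k) for k=0..5 = 120.
Total = 63 * 120 = 7560.

7560


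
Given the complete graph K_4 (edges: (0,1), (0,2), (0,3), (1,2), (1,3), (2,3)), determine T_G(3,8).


T(K_4; x,y) = x^3 + 3x^2 + 4xy + 2x + y^3 + 3y^2 + 2y.
Substituting x=3, y=8:
= 27 + 27 + 96 + 6 + 512 + 192 + 16
= 876.

876


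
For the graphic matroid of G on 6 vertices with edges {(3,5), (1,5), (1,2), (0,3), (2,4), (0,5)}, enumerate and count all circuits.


A circuit in a graphic matroid = edge set of a simple cycle.
G has 6 vertices and 6 edges.
Enumerating all minimal edge subsets forming cycles...
Total circuits found: 1.

1


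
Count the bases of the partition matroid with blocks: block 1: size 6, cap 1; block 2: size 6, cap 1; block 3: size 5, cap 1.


A basis picks exactly ci elements from block i.
Number of bases = product of C(|Si|, ci).
= C(6,1) * C(6,1) * C(5,1)
= 6 * 6 * 5
= 180.

180


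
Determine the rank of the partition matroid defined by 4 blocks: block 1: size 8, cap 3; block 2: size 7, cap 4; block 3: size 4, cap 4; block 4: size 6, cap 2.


Rank of a partition matroid = sum of min(|Si|, ci) for each block.
= min(8,3) + min(7,4) + min(4,4) + min(6,2)
= 3 + 4 + 4 + 2
= 13.

13


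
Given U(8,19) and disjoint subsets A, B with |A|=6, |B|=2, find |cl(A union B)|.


|A union B| = 6 + 2 = 8 (disjoint).
In U(8,19), cl(S) = S if |S| < 8, else cl(S) = E.
Since 8 >= 8, cl(A union B) = E.
|cl(A union B)| = 19.

19


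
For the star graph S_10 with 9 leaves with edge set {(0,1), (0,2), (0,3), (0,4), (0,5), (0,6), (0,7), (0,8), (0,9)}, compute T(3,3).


A star on 10 vertices is a tree with 9 edges.
T(x,y) = x^(9) for any tree.
T(3,3) = 3^9 = 19683.

19683


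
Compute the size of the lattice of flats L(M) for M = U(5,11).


Flats of U(5,11): every subset of size < 5 is a flat, plus E itself.
Count = (11 choose 0) + (11 choose 1) + (11 choose 2) + (11 choose 3) + (11 choose 4) + 1
     = 1 + 11 + 55 + 165 + 330 + 1
     = 563.

563


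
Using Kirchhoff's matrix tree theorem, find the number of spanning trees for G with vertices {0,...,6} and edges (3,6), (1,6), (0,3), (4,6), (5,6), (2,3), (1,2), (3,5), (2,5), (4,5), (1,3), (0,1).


By Kirchhoff's matrix tree theorem, the number of spanning trees equals
the determinant of any cofactor of the Laplacian matrix L.
G has 7 vertices and 12 edges.
Computing the (6 x 6) cofactor determinant gives 281.

281


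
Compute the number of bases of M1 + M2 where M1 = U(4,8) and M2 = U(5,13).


Bases of a direct sum M1 + M2: |B| = |B(M1)| * |B(M2)|.
|B(U(4,8))| = C(8,4) = 70.
|B(U(5,13))| = C(13,5) = 1287.
Total bases = 70 * 1287 = 90090.

90090


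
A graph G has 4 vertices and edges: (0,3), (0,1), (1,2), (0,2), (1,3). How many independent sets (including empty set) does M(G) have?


An independent set in a graphic matroid is an acyclic edge subset.
G has 4 vertices and 5 edges.
Enumerate all 2^5 = 32 subsets, checking for acyclicity.
Total independent sets = 24.

24


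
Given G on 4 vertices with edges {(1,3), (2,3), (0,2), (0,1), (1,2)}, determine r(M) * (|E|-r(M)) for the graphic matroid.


r(M) = |V| - c = 4 - 1 = 3.
nullity = |E| - r(M) = 5 - 3 = 2.
Product = 3 * 2 = 6.

6


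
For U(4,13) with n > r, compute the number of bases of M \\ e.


Deleting e from U(4,13) gives U(4,12) since n > r.
Bases of U(4,12) = C(12,4) = (12 * 11 * 10 * 9) / (1 * 2 * 3 * 4) = 495.

495


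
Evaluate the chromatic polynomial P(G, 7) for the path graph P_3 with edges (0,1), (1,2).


P(P_3, k) = k * (k-1)^(2).
P(7) = 7 * 6^2 = 7 * 36 = 252.

252


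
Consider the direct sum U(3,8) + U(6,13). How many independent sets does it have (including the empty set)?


For a direct sum, |I(M1+M2)| = |I(M1)| * |I(M2)|.
|I(U(3,8))| = sum C(8,k) for k=0..3 = 93.
|I(U(6,13))| = sum C(13,k) for k=0..6 = 4096.
Total = 93 * 4096 = 380928.

380928


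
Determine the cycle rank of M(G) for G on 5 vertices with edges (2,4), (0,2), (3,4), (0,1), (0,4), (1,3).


Cycle rank (nullity) = |E| - r(M) = |E| - (|V| - c).
|E| = 6, |V| = 5, c = 1.
Nullity = 6 - (5 - 1) = 6 - 4 = 2.

2


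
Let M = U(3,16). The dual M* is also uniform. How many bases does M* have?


The dual of U(r,n) is U(n-r, n) = U(13,16).
Bases of U(13,16) are all (13)-element subsets.
|B(M*)| = C(16,13) = 16! / (13! * 3!) = 560.

560


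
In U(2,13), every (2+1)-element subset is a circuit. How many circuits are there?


In U(2,13), circuits are the (3)-element subsets.
Any set of 3 elements is dependent, and removing any one element gives
an independent set of size 2, so it is a minimal dependent set.
Number of circuits = C(13,3) = (13 * 12 * 11) / (1 * 2 * 3) = 286.

286


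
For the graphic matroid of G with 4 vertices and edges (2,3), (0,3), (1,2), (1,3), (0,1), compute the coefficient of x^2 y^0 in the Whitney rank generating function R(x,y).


R(x,y) = sum over A in 2^E of x^(r(E)-r(A)) * y^(|A|-r(A)).
G has 4 vertices, 5 edges. r(E) = 3.
Enumerate all 2^5 = 32 subsets.
Count subsets with r(E)-r(A)=2 and |A|-r(A)=0: 5.

5


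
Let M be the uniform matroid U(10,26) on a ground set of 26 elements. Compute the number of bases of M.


Bases of U(10,26) are all 10-element subsets of the 26-element ground set.
Number of bases = C(26,10).
C(26,10) = 26! / (10! * 16!) = 5311735.

5311735


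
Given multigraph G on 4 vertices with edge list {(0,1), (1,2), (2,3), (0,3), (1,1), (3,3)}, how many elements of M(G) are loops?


In a graphic matroid, a loop is a self-loop edge (u,u) with rank 0.
Examining all 6 edges for self-loops...
Self-loops found: (1,1), (3,3)
Number of loops = 2.

2


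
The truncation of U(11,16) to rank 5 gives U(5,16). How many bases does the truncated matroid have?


Truncating U(11,16) to rank 5 gives U(5,16).
Bases of U(5,16) are all 5-element subsets of 16 elements.
Number of bases = (16 choose 5) = 4368.

4368


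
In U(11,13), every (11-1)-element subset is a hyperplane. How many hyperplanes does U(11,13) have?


Hyperplanes of U(11,13) are flats of rank 10.
In a uniform matroid, these are exactly the (10)-element subsets.
Count = C(13,10) = 286.

286


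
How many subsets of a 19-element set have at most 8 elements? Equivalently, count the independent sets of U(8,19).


Independent sets of U(8,19) are all subsets of size <= 8.
Count = C(19,0) + C(19,1) + C(19,2) + C(19,3) + C(19,4) + C(19,5) + C(19,6) + C(19,7) + C(19,8)
     = 1 + 19 + 171 + 969 + 3876 + 11628 + 27132 + 50388 + 75582
     = 169766.

169766


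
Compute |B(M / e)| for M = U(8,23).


Contracting e from U(8,23) gives U(7,22).
Bases of U(7,22) = (22 choose 7) = 170544.

170544


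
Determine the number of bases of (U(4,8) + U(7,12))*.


(M1+M2)* = M1* + M2*.
M1* = U(4,8), bases: C(8,4) = 70.
M2* = U(5,12), bases: C(12,5) = 792.
|B(M*)| = 70 * 792 = 55440.

55440


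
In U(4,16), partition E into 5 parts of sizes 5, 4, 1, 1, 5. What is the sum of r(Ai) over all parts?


r(Ai) = min(|Ai|, 4) for each part.
Sum = min(5,4) + min(4,4) + min(1,4) + min(1,4) + min(5,4)
    = 4 + 4 + 1 + 1 + 4
    = 14.

14


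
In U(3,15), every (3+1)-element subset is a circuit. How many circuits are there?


In U(3,15), circuits are the (4)-element subsets.
Any set of 4 elements is dependent, and removing any one element gives
an independent set of size 3, so it is a minimal dependent set.
Number of circuits = C(15,4) = 15! / (4! * 11!) = 1365.

1365


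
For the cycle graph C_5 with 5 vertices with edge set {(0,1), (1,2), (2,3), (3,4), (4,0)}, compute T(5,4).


T(C_5; x,y) = x + x^2 + ... + x^(4) + y.
T(5,4) = 5^1 + 5^2 + 5^3 + 5^4 + 4
= 5 + 25 + 125 + 625 + 4
= 784.

784


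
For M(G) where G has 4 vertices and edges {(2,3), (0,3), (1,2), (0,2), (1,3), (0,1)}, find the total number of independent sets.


An independent set in a graphic matroid is an acyclic edge subset.
G has 4 vertices and 6 edges.
Enumerate all 2^6 = 64 subsets, checking for acyclicity.
Total independent sets = 38.

38


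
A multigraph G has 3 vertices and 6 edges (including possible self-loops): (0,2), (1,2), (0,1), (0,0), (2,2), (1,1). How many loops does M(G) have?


In a graphic matroid, a loop is a self-loop edge (u,u) with rank 0.
Examining all 6 edges for self-loops...
Self-loops found: (0,0), (2,2), (1,1)
Number of loops = 3.

3


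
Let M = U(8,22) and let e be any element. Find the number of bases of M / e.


Contracting e from U(8,22) gives U(7,21).
Bases of U(7,21) = C(21,7) = 116280.

116280


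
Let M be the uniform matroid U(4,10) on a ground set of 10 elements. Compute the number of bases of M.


Bases of U(4,10) are all 4-element subsets of the 10-element ground set.
Number of bases = C(10,4).
(10 choose 4) = 210.

210


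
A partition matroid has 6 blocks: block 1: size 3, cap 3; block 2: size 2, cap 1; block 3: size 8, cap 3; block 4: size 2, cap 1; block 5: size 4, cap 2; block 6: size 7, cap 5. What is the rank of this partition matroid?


Rank of a partition matroid = sum of min(|Si|, ci) for each block.
= min(3,3) + min(2,1) + min(8,3) + min(2,1) + min(4,2) + min(7,5)
= 3 + 1 + 3 + 1 + 2 + 5
= 15.

15


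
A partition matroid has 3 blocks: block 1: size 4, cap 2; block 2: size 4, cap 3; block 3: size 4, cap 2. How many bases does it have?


A basis picks exactly ci elements from block i.
Number of bases = product of C(|Si|, ci).
= C(4,2) * C(4,3) * C(4,2)
= 6 * 4 * 6
= 144.

144


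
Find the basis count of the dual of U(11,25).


The dual of U(r,n) is U(n-r, n) = U(14,25).
Bases of U(14,25) are all (14)-element subsets.
|B(M*)| = (25 choose 14) = 4457400.

4457400


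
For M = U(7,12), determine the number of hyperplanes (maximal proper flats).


Hyperplanes of U(7,12) are flats of rank 6.
In a uniform matroid, these are exactly the (6)-element subsets.
Count = (12 choose 6) = 924.

924


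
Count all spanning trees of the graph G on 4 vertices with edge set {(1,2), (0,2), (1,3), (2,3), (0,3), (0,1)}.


By Kirchhoff's matrix tree theorem, the number of spanning trees equals
the determinant of any cofactor of the Laplacian matrix L.
G has 4 vertices and 6 edges.
Computing the (3 x 3) cofactor determinant gives 16.

16


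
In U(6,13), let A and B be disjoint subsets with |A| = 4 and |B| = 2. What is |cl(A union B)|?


|A union B| = 4 + 2 = 6 (disjoint).
In U(6,13), cl(S) = S if |S| < 6, else cl(S) = E.
Since 6 >= 6, cl(A union B) = E.
|cl(A union B)| = 13.

13


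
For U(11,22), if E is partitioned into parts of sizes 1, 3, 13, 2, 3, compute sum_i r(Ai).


r(Ai) = min(|Ai|, 11) for each part.
Sum = min(1,11) + min(3,11) + min(13,11) + min(2,11) + min(3,11)
    = 1 + 3 + 11 + 2 + 3
    = 20.

20


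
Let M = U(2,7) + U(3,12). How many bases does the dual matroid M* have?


(M1+M2)* = M1* + M2*.
M1* = U(5,7), bases: C(7,5) = 21.
M2* = U(9,12), bases: C(12,9) = 220.
|B(M*)| = 21 * 220 = 4620.

4620


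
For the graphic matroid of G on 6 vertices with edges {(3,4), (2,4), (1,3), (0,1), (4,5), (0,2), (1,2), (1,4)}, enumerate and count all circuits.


A circuit in a graphic matroid = edge set of a simple cycle.
G has 6 vertices and 8 edges.
Enumerating all minimal edge subsets forming cycles...
Total circuits found: 6.

6


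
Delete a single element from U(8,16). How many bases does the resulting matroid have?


Deleting e from U(8,16) gives U(8,15) since n > r.
Bases of U(8,15) = C(15,8) = 6435.

6435


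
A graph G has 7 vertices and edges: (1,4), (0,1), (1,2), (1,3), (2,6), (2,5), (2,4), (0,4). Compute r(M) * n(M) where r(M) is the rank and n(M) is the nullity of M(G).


r(M) = |V| - c = 7 - 1 = 6.
nullity = |E| - r(M) = 8 - 6 = 2.
Product = 6 * 2 = 12.

12


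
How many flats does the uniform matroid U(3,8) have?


Flats of U(3,8): every subset of size < 3 is a flat, plus E itself.
Count = C(8,0) + C(8,1) + C(8,2) + 1
     = 1 + 8 + 28 + 1
     = 38.

38


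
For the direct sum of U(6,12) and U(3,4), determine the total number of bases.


Bases of a direct sum M1 + M2: |B| = |B(M1)| * |B(M2)|.
|B(U(6,12))| = C(12,6) = 924.
|B(U(3,4))| = C(4,3) = 4.
Total bases = 924 * 4 = 3696.

3696


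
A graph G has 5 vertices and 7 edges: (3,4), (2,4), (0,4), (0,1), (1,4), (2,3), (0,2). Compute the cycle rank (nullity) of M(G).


Cycle rank (nullity) = |E| - r(M) = |E| - (|V| - c).
|E| = 7, |V| = 5, c = 1.
Nullity = 7 - (5 - 1) = 7 - 4 = 3.

3


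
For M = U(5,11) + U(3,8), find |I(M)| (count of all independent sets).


For a direct sum, |I(M1+M2)| = |I(M1)| * |I(M2)|.
|I(U(5,11))| = sum C(11,k) for k=0..5 = 1024.
|I(U(3,8))| = sum C(8,k) for k=0..3 = 93.
Total = 1024 * 93 = 95232.

95232


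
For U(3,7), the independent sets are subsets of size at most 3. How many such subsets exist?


Independent sets of U(3,7) are all subsets of size <= 3.
Count = (7 choose 0) + (7 choose 1) + (7 choose 2) + (7 choose 3)
     = 1 + 7 + 21 + 35
     = 64.

64


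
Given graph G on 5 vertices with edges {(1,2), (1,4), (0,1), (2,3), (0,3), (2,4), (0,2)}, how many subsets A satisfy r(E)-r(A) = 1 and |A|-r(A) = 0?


R(x,y) = sum over A in 2^E of x^(r(E)-r(A)) * y^(|A|-r(A)).
G has 5 vertices, 7 edges. r(E) = 4.
Enumerate all 2^7 = 128 subsets.
Count subsets with r(E)-r(A)=1 and |A|-r(A)=0: 32.

32


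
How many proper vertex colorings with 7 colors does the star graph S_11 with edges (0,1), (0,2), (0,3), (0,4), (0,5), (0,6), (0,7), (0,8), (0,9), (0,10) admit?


P(tree, k) = k * (k-1)^(10) for any tree on 11 vertices.
P(7) = 7 * 6^10 = 7 * 60466176 = 423263232.

423263232


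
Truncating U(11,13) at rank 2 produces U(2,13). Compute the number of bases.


Truncating U(11,13) to rank 2 gives U(2,13).
Bases of U(2,13) are all 2-element subsets of 13 elements.
Number of bases = C(13,2) = 13! / (2! * 11!) = 78.

78


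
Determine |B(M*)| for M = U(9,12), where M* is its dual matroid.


The dual of U(r,n) is U(n-r, n) = U(3,12).
Bases of U(3,12) are all (3)-element subsets.
|B(M*)| = C(12,3) = 12! / (3! * 9!) = 220.

220


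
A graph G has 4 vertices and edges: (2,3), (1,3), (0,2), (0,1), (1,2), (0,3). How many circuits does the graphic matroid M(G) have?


A circuit in a graphic matroid = edge set of a simple cycle.
G has 4 vertices and 6 edges.
Enumerating all minimal edge subsets forming cycles...
Total circuits found: 7.

7


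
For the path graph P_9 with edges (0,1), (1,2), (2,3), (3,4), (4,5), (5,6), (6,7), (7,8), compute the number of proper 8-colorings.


P(P_9, k) = k * (k-1)^(8).
P(8) = 8 * 7^8 = 8 * 5764801 = 46118408.

46118408


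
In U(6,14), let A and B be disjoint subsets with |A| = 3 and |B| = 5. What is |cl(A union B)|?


|A union B| = 3 + 5 = 8 (disjoint).
In U(6,14), cl(S) = S if |S| < 6, else cl(S) = E.
Since 8 >= 6, cl(A union B) = E.
|cl(A union B)| = 14.

14


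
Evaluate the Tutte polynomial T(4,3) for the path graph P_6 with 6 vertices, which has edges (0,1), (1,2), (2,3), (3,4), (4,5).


A path on 6 vertices is a tree with 5 edges.
T(x,y) = x^(5) for any tree.
T(4,3) = 4^5 = 1024.

1024


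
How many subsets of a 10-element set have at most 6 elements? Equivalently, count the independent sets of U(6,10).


Independent sets of U(6,10) are all subsets of size <= 6.
Count = (10 choose 0) + (10 choose 1) + (10 choose 2) + (10 choose 3) + (10 choose 4) + (10 choose 5) + (10 choose 6)
     = 1 + 10 + 45 + 120 + 210 + 252 + 210
     = 848.

848


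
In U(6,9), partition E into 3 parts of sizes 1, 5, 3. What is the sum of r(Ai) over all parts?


r(Ai) = min(|Ai|, 6) for each part.
Sum = min(1,6) + min(5,6) + min(3,6)
    = 1 + 5 + 3
    = 9.

9


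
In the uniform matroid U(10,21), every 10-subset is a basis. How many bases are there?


Bases of U(10,21) are all 10-element subsets of the 21-element ground set.
Number of bases = C(21,10).
C(21,10) = 352716.

352716


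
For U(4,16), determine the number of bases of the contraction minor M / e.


Contracting e from U(4,16) gives U(3,15).
Bases of U(3,15) = C(15,3) = (15 * 14 * 13) / (1 * 2 * 3) = 455.

455


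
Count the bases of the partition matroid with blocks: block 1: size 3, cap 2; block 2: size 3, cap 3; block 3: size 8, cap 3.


A basis picks exactly ci elements from block i.
Number of bases = product of C(|Si|, ci).
= C(3,2) * C(3,3) * C(8,3)
= 3 * 1 * 56
= 168.

168


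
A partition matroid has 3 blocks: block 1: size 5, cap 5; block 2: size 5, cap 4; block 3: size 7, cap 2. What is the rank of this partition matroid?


Rank of a partition matroid = sum of min(|Si|, ci) for each block.
= min(5,5) + min(5,4) + min(7,2)
= 5 + 4 + 2
= 11.

11


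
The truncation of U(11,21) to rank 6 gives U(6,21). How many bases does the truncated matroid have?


Truncating U(11,21) to rank 6 gives U(6,21).
Bases of U(6,21) are all 6-element subsets of 21 elements.
Number of bases = C(21,6) = 21! / (6! * 15!) = 54264.

54264


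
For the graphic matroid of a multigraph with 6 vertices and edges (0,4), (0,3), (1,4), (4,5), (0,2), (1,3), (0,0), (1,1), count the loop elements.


In a graphic matroid, a loop is a self-loop edge (u,u) with rank 0.
Examining all 8 edges for self-loops...
Self-loops found: (0,0), (1,1)
Number of loops = 2.

2


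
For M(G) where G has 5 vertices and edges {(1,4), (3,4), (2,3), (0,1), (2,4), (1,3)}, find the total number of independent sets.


An independent set in a graphic matroid is an acyclic edge subset.
G has 5 vertices and 6 edges.
Enumerate all 2^6 = 64 subsets, checking for acyclicity.
Total independent sets = 48.

48


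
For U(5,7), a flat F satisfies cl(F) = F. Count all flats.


Flats of U(5,7): every subset of size < 5 is a flat, plus E itself.
Count = C(7,0) + C(7,1) + C(7,2) + C(7,3) + C(7,4) + 1
     = 1 + 7 + 21 + 35 + 35 + 1
     = 100.

100


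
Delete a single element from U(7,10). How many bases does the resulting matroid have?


Deleting e from U(7,10) gives U(7,9) since n > r.
Bases of U(7,9) = (9 choose 7) = 36.

36


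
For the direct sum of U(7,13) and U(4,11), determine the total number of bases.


Bases of a direct sum M1 + M2: |B| = |B(M1)| * |B(M2)|.
|B(U(7,13))| = C(13,7) = 1716.
|B(U(4,11))| = C(11,4) = 330.
Total bases = 1716 * 330 = 566280.

566280


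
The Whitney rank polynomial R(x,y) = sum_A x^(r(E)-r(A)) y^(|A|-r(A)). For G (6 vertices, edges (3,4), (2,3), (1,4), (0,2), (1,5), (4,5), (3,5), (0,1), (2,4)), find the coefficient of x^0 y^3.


R(x,y) = sum over A in 2^E of x^(r(E)-r(A)) * y^(|A|-r(A)).
G has 6 vertices, 9 edges. r(E) = 5.
Enumerate all 2^9 = 512 subsets.
Count subsets with r(E)-r(A)=0 and |A|-r(A)=3: 9.

9


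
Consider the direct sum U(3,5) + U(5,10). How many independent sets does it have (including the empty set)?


For a direct sum, |I(M1+M2)| = |I(M1)| * |I(M2)|.
|I(U(3,5))| = sum C(5,k) for k=0..3 = 26.
|I(U(5,10))| = sum C(10,k) for k=0..5 = 638.
Total = 26 * 638 = 16588.

16588


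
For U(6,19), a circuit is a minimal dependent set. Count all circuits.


In U(6,19), circuits are the (7)-element subsets.
Any set of 7 elements is dependent, and removing any one element gives
an independent set of size 6, so it is a minimal dependent set.
Number of circuits = C(19,7) = 50388.

50388


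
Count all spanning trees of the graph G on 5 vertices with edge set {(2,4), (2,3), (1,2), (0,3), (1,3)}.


By Kirchhoff's matrix tree theorem, the number of spanning trees equals
the determinant of any cofactor of the Laplacian matrix L.
G has 5 vertices and 5 edges.
Computing the (4 x 4) cofactor determinant gives 3.

3


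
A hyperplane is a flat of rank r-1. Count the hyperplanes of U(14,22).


Hyperplanes of U(14,22) are flats of rank 13.
In a uniform matroid, these are exactly the (13)-element subsets.
Count = C(22,13) = 22! / (13! * 9!) = 497420.

497420


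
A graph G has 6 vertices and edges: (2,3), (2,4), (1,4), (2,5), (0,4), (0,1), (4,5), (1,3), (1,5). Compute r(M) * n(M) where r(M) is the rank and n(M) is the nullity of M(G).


r(M) = |V| - c = 6 - 1 = 5.
nullity = |E| - r(M) = 9 - 5 = 4.
Product = 5 * 4 = 20.

20


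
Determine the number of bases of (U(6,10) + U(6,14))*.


(M1+M2)* = M1* + M2*.
M1* = U(4,10), bases: C(10,4) = 210.
M2* = U(8,14), bases: C(14,8) = 3003.
|B(M*)| = 210 * 3003 = 630630.

630630


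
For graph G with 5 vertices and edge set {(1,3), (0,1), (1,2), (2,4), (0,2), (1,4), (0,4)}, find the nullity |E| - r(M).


Cycle rank (nullity) = |E| - r(M) = |E| - (|V| - c).
|E| = 7, |V| = 5, c = 1.
Nullity = 7 - (5 - 1) = 7 - 4 = 3.

3


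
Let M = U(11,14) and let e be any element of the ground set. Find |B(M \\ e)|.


Deleting e from U(11,14) gives U(11,13) since n > r.
Bases of U(11,13) = (13 choose 11) = 78.

78


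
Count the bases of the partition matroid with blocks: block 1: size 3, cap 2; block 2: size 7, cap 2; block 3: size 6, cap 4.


A basis picks exactly ci elements from block i.
Number of bases = product of C(|Si|, ci).
= C(3,2) * C(7,2) * C(6,4)
= 3 * 21 * 15
= 945.

945


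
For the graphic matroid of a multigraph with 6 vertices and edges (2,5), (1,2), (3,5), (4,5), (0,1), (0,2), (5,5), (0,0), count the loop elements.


In a graphic matroid, a loop is a self-loop edge (u,u) with rank 0.
Examining all 8 edges for self-loops...
Self-loops found: (5,5), (0,0)
Number of loops = 2.

2


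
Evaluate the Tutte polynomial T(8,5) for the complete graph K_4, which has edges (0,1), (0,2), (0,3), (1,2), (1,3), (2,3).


T(K_4; x,y) = x^3 + 3x^2 + 4xy + 2x + y^3 + 3y^2 + 2y.
Substituting x=8, y=5:
= 512 + 192 + 160 + 16 + 125 + 75 + 10
= 1090.

1090


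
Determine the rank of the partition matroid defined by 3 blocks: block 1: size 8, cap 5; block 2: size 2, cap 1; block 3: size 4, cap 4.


Rank of a partition matroid = sum of min(|Si|, ci) for each block.
= min(8,5) + min(2,1) + min(4,4)
= 5 + 1 + 4
= 10.

10


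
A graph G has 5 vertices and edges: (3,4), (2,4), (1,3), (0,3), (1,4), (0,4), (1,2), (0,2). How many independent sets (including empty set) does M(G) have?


An independent set in a graphic matroid is an acyclic edge subset.
G has 5 vertices and 8 edges.
Enumerate all 2^8 = 256 subsets, checking for acyclicity.
Total independent sets = 134.

134


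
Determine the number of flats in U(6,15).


Flats of U(6,15): every subset of size < 6 is a flat, plus E itself.
Count = (15 choose 0) + (15 choose 1) + (15 choose 2) + (15 choose 3) + (15 choose 4) + (15 choose 5) + 1
     = 1 + 15 + 105 + 455 + 1365 + 3003 + 1
     = 4945.

4945


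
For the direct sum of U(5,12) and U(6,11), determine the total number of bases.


Bases of a direct sum M1 + M2: |B| = |B(M1)| * |B(M2)|.
|B(U(5,12))| = C(12,5) = 792.
|B(U(6,11))| = C(11,6) = 462.
Total bases = 792 * 462 = 365904.

365904


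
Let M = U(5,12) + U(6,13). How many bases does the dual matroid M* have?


(M1+M2)* = M1* + M2*.
M1* = U(7,12), bases: C(12,7) = 792.
M2* = U(7,13), bases: C(13,7) = 1716.
|B(M*)| = 792 * 1716 = 1359072.

1359072


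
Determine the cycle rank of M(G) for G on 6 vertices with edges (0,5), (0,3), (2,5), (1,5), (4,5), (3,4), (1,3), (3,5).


Cycle rank (nullity) = |E| - r(M) = |E| - (|V| - c).
|E| = 8, |V| = 6, c = 1.
Nullity = 8 - (6 - 1) = 8 - 5 = 3.

3


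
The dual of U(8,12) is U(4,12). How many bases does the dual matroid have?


The dual of U(r,n) is U(n-r, n) = U(4,12).
Bases of U(4,12) are all (4)-element subsets.
|B(M*)| = C(12,4) = (12 * 11 * 10 * 9) / (1 * 2 * 3 * 4) = 495.

495


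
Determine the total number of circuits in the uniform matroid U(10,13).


In U(10,13), circuits are the (11)-element subsets.
Any set of 11 elements is dependent, and removing any one element gives
an independent set of size 10, so it is a minimal dependent set.
Number of circuits = (13 choose 11) = 78.

78


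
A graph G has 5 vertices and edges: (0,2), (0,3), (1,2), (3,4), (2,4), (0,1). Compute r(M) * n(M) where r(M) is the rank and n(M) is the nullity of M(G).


r(M) = |V| - c = 5 - 1 = 4.
nullity = |E| - r(M) = 6 - 4 = 2.
Product = 4 * 2 = 8.

8


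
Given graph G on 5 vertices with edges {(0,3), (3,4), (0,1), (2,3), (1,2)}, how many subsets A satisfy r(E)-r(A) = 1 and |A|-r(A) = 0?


R(x,y) = sum over A in 2^E of x^(r(E)-r(A)) * y^(|A|-r(A)).
G has 5 vertices, 5 edges. r(E) = 4.
Enumerate all 2^5 = 32 subsets.
Count subsets with r(E)-r(A)=1 and |A|-r(A)=0: 10.

10


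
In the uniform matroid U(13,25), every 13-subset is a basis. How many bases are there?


Bases of U(13,25) are all 13-element subsets of the 25-element ground set.
Number of bases = C(25,13).
(25 choose 13) = 5200300.

5200300


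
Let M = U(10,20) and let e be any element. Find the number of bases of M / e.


Contracting e from U(10,20) gives U(9,19).
Bases of U(9,19) = (19 choose 9) = 92378.

92378


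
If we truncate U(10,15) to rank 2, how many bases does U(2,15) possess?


Truncating U(10,15) to rank 2 gives U(2,15).
Bases of U(2,15) are all 2-element subsets of 15 elements.
Number of bases = (15 choose 2) = 105.

105


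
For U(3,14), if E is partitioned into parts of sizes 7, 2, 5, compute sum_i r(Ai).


r(Ai) = min(|Ai|, 3) for each part.
Sum = min(7,3) + min(2,3) + min(5,3)
    = 3 + 2 + 3
    = 8.

8


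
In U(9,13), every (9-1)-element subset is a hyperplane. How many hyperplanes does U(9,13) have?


Hyperplanes of U(9,13) are flats of rank 8.
In a uniform matroid, these are exactly the (8)-element subsets.
Count = (13 choose 8) = 1287.

1287


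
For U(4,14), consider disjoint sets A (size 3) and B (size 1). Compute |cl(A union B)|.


|A union B| = 3 + 1 = 4 (disjoint).
In U(4,14), cl(S) = S if |S| < 4, else cl(S) = E.
Since 4 >= 4, cl(A union B) = E.
|cl(A union B)| = 14.

14


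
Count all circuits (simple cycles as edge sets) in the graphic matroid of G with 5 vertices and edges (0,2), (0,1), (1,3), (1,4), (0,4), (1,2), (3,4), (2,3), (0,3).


A circuit in a graphic matroid = edge set of a simple cycle.
G has 5 vertices and 9 edges.
Enumerating all minimal edge subsets forming cycles...
Total circuits found: 22.

22


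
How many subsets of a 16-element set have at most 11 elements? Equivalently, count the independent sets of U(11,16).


Independent sets of U(11,16) are all subsets of size <= 11.
Count = C(16,0) + C(16,1) + C(16,2) + C(16,3) + C(16,4) + C(16,5) + C(16,6) + C(16,7) + C(16,8) + C(16,9) + C(16,10) + C(16,11)
     = 1 + 16 + 120 + 560 + 1820 + 4368 + 8008 + 11440 + 12870 + 11440 + 8008 + 4368
     = 63019.

63019


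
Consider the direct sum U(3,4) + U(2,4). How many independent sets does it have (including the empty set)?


For a direct sum, |I(M1+M2)| = |I(M1)| * |I(M2)|.
|I(U(3,4))| = sum C(4,k) for k=0..3 = 15.
|I(U(2,4))| = sum C(4,k) for k=0..2 = 11.
Total = 15 * 11 = 165.

165


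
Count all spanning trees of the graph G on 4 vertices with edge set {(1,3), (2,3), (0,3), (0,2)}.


By Kirchhoff's matrix tree theorem, the number of spanning trees equals
the determinant of any cofactor of the Laplacian matrix L.
G has 4 vertices and 4 edges.
Computing the (3 x 3) cofactor determinant gives 3.

3


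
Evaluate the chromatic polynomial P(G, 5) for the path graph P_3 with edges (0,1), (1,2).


P(P_3, k) = k * (k-1)^(2).
P(5) = 5 * 4^2 = 5 * 16 = 80.

80


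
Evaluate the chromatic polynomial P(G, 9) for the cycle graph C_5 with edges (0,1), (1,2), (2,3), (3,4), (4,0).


P(C_5, k) = (k-1)^5 + (-1)^5*(k-1).
P(9) = (8)^5 - 8
= 32768 - 8 = 32760.

32760


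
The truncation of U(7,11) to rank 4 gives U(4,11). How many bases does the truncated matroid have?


Truncating U(7,11) to rank 4 gives U(4,11).
Bases of U(4,11) are all 4-element subsets of 11 elements.
Number of bases = C(11,4) = 11! / (4! * 7!) = 330.

330


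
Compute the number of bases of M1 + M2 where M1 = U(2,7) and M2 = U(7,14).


Bases of a direct sum M1 + M2: |B| = |B(M1)| * |B(M2)|.
|B(U(2,7))| = C(7,2) = 21.
|B(U(7,14))| = C(14,7) = 3432.
Total bases = 21 * 3432 = 72072.

72072


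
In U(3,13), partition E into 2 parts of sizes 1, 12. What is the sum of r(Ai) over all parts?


r(Ai) = min(|Ai|, 3) for each part.
Sum = min(1,3) + min(12,3)
    = 1 + 3
    = 4.

4


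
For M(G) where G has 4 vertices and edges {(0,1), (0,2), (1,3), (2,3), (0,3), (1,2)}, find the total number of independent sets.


An independent set in a graphic matroid is an acyclic edge subset.
G has 4 vertices and 6 edges.
Enumerate all 2^6 = 64 subsets, checking for acyclicity.
Total independent sets = 38.

38


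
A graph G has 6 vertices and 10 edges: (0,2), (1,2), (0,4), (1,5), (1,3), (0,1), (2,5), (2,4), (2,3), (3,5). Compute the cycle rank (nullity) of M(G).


Cycle rank (nullity) = |E| - r(M) = |E| - (|V| - c).
|E| = 10, |V| = 6, c = 1.
Nullity = 10 - (6 - 1) = 10 - 5 = 5.

5


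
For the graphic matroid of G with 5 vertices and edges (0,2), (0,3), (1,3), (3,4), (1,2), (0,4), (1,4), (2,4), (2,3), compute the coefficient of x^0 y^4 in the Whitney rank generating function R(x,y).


R(x,y) = sum over A in 2^E of x^(r(E)-r(A)) * y^(|A|-r(A)).
G has 5 vertices, 9 edges. r(E) = 4.
Enumerate all 2^9 = 512 subsets.
Count subsets with r(E)-r(A)=0 and |A|-r(A)=4: 9.

9


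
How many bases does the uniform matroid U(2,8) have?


Bases of U(2,8) are all 2-element subsets of the 8-element ground set.
Number of bases = C(8,2).
C(8,2) = (8 * 7) / (1 * 2) = 28.

28


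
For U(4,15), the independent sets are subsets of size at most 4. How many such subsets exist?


Independent sets of U(4,15) are all subsets of size <= 4.
Count = (15 choose 0) + (15 choose 1) + (15 choose 2) + (15 choose 3) + (15 choose 4)
     = 1 + 15 + 105 + 455 + 1365
     = 1941.

1941


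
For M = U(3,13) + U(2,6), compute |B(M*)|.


(M1+M2)* = M1* + M2*.
M1* = U(10,13), bases: C(13,10) = 286.
M2* = U(4,6), bases: C(6,4) = 15.
|B(M*)| = 286 * 15 = 4290.

4290


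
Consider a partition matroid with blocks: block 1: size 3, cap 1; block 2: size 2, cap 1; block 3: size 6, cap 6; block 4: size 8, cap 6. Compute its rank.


Rank of a partition matroid = sum of min(|Si|, ci) for each block.
= min(3,1) + min(2,1) + min(6,6) + min(8,6)
= 1 + 1 + 6 + 6
= 14.

14


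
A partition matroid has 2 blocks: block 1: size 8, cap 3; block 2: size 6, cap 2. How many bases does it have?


A basis picks exactly ci elements from block i.
Number of bases = product of C(|Si|, ci).
= C(8,3) * C(6,2)
= 56 * 15
= 840.

840


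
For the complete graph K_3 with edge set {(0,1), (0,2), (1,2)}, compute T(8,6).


T(K_3; x,y) = x^2 + x + y.
T(8,6) = 64 + 8 + 6 = 78.

78


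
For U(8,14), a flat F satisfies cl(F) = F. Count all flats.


Flats of U(8,14): every subset of size < 8 is a flat, plus E itself.
Count = C(14,0) + C(14,1) + C(14,2) + C(14,3) + C(14,4) + C(14,5) + C(14,6) + C(14,7) + 1
     = 1 + 14 + 91 + 364 + 1001 + 2002 + 3003 + 3432 + 1
     = 9909.

9909


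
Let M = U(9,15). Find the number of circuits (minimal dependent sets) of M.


In U(9,15), circuits are the (10)-element subsets.
Any set of 10 elements is dependent, and removing any one element gives
an independent set of size 9, so it is a minimal dependent set.
Number of circuits = C(15,10) = 15! / (10! * 5!) = 3003.

3003


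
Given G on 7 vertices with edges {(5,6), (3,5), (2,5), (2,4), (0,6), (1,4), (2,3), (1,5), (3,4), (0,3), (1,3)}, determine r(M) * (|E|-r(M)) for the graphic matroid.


r(M) = |V| - c = 7 - 1 = 6.
nullity = |E| - r(M) = 11 - 6 = 5.
Product = 6 * 5 = 30.

30


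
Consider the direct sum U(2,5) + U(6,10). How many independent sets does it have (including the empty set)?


For a direct sum, |I(M1+M2)| = |I(M1)| * |I(M2)|.
|I(U(2,5))| = sum C(5,k) for k=0..2 = 16.
|I(U(6,10))| = sum C(10,k) for k=0..6 = 848.
Total = 16 * 848 = 13568.

13568


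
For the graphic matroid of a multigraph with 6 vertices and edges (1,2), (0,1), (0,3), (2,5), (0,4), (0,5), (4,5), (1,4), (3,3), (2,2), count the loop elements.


In a graphic matroid, a loop is a self-loop edge (u,u) with rank 0.
Examining all 10 edges for self-loops...
Self-loops found: (3,3), (2,2)
Number of loops = 2.

2


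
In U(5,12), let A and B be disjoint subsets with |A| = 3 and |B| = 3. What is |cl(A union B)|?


|A union B| = 3 + 3 = 6 (disjoint).
In U(5,12), cl(S) = S if |S| < 5, else cl(S) = E.
Since 6 >= 5, cl(A union B) = E.
|cl(A union B)| = 12.

12


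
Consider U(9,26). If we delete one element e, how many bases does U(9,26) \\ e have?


Deleting e from U(9,26) gives U(9,25) since n > r.
Bases of U(9,25) = (25 choose 9) = 2042975.

2042975


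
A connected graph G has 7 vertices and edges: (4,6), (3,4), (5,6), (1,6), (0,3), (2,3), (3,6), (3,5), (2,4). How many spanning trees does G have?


By Kirchhoff's matrix tree theorem, the number of spanning trees equals
the determinant of any cofactor of the Laplacian matrix L.
G has 7 vertices and 9 edges.
Computing the (6 x 6) cofactor determinant gives 21.

21


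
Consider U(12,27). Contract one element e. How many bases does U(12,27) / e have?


Contracting e from U(12,27) gives U(11,26).
Bases of U(11,26) = (26 choose 11) = 7726160.

7726160


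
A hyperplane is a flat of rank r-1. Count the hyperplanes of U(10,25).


Hyperplanes of U(10,25) are flats of rank 9.
In a uniform matroid, these are exactly the (9)-element subsets.
Count = C(25,9) = 2042975.

2042975


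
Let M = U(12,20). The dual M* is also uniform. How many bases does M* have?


The dual of U(r,n) is U(n-r, n) = U(8,20).
Bases of U(8,20) are all (8)-element subsets.
|B(M*)| = C(20,8) = 20! / (8! * 12!) = 125970.

125970


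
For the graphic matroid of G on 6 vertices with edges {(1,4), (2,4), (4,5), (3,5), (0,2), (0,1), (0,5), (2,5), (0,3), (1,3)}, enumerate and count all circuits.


A circuit in a graphic matroid = edge set of a simple cycle.
G has 6 vertices and 10 edges.
Enumerating all minimal edge subsets forming cycles...
Total circuits found: 23.

23


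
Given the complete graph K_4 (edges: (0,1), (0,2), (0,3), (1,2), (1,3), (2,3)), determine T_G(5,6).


T(K_4; x,y) = x^3 + 3x^2 + 4xy + 2x + y^3 + 3y^2 + 2y.
Substituting x=5, y=6:
= 125 + 75 + 120 + 10 + 216 + 108 + 12
= 666.

666


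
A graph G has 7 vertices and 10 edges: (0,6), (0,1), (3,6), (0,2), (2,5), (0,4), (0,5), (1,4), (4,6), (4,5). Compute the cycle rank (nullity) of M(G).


Cycle rank (nullity) = |E| - r(M) = |E| - (|V| - c).
|E| = 10, |V| = 7, c = 1.
Nullity = 10 - (7 - 1) = 10 - 6 = 4.

4


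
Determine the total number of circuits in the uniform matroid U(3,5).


In U(3,5), circuits are the (4)-element subsets.
Any set of 4 elements is dependent, and removing any one element gives
an independent set of size 3, so it is a minimal dependent set.
Number of circuits = C(5,4) = 5! / (4! * 1!) = 5.

5


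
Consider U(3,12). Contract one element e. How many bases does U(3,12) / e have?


Contracting e from U(3,12) gives U(2,11).
Bases of U(2,11) = C(11,2) = 11! / (2! * 9!) = 55.

55


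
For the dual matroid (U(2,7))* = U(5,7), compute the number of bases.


The dual of U(r,n) is U(n-r, n) = U(5,7).
Bases of U(5,7) are all (5)-element subsets.
|B(M*)| = C(7,5) = 7! / (5! * 2!) = 21.

21


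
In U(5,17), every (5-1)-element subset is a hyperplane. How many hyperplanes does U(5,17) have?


Hyperplanes of U(5,17) are flats of rank 4.
In a uniform matroid, these are exactly the (4)-element subsets.
Count = C(17,4) = 17! / (4! * 13!) = 2380.

2380


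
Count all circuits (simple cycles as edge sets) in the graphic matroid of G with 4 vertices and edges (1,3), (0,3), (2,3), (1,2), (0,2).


A circuit in a graphic matroid = edge set of a simple cycle.
G has 4 vertices and 5 edges.
Enumerating all minimal edge subsets forming cycles...
Total circuits found: 3.

3
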